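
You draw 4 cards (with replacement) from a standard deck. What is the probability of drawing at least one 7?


P(not a 7) = 48/52 = 12/13
P(none in 4 draws) = (12/13)^4 = 20736/28561
P(≥1 7) = 1 - 20736/28561 = 7825/28561

P = 7825/28561 ≈ 27.40%


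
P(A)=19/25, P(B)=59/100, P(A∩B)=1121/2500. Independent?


P(A)×P(B) = 1121/2500
P(A∩B) = 1121/2500
Equal ✓ → Independent

Yes, independent


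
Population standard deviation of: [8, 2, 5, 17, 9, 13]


Mean = 54/6 = 9
  (8-9)²=1
  (2-9)²=49
  (5-9)²=16
  (17-9)²=64
  (9-9)²=0
  (13-9)²=16
Σ(x-μ)² = 146
σ² = 146/6 = 73/3

σ = √(73/3) ≈ 4.9329


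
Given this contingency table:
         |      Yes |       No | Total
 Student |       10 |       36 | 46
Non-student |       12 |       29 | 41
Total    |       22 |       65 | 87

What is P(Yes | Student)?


P(Yes | Student) = 10/(10+36) = 10/46 = 5/23

P(Yes|Student) = 5/23 ≈ 21.74%


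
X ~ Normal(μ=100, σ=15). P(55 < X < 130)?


z₁=(55-100)/15=-3.0, z₂=(130-100)/15=2.0
P = Φ(2.0) - Φ(-3.0) = 0.977250 - 0.001350 = 0.975900 ≈ 0.9759

P(55 < X < 130) ≈ 0.9759


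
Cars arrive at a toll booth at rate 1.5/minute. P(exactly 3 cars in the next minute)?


Poisson(λ=1.5): P(X=3) = e^(-λ)×λ^k/k!
= e^(-1.5) × 1.5^3 / 3!
≈ 0.2231301601 × 3.375 / 6 ≈ 0.125511

P(X=3) ≈ 0.125511 ≈ 12.55%


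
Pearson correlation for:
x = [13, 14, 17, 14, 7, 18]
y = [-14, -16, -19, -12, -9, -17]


n=6, Σx=83, Σy=-87, Σxy=-1266, Σx²=1223, Σy²=1327
r = (6×(-1266) - 83×(-87))/√((6×1223 - 83²)(6×1327 - (-87)²))
= -375/√(449×393) = -375/√176457 ≈ -375/420.0679 ≈ -0.8927

r ≈ -0.8927


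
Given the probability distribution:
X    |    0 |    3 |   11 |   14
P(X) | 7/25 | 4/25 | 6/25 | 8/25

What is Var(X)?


E[X] = 38/5
E[X²] = 466/5
Var(X) = E[X²] - (E[X])² = 466/5 - 1444/25 = 886/25

Var(X) = 886/25 ≈ 35.4400


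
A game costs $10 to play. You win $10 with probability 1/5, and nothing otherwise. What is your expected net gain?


E[gain] = (10-10)×1/5 + (-10)×4/5
= 0 - 8 = -8

Expected net gain = $-8 ≈ $-8.00


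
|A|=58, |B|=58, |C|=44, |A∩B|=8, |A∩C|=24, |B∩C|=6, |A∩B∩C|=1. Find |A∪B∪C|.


|A∪B∪C| = 58+58+44-8-24-6+1 = 123

|A∪B∪C| = 123


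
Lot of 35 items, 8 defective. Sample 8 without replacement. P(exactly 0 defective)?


Hypergeometric: C(8,0)×C(27,8)/C(35,8)
= 1×2220075/23535820 = 40365/427924

P(X=0) = 40365/427924 ≈ 9.43%


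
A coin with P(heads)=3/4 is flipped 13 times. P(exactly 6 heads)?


Binomial: P(X=6) = C(13,6)×p^6×(1-p)^7
= 1716 × 729/4096 × 1/16384 = 312741/16777216

P(X=6) = 312741/16777216 ≈ 1.86%


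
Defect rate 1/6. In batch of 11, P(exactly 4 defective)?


Binomial: P(X=4) = C(11,4)×p^4×(1-p)^7
= 330 × 1/1296 × 78125/279936 = 4296875/60466176

P(X=4) = 4296875/60466176 ≈ 7.11%


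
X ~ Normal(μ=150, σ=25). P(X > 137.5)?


z = (137.5-150)/25 = -0.5
P(X > 137.5) = 1 - P(Z ≤ -0.5) = 1 - 0.3085 = 0.6915

P(X > 137.5) ≈ 0.6915


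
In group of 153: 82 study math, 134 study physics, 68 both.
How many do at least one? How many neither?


|A∪B| = 82+134-68 = 148
Neither = 153-148 = 5

At least one: 148; Neither: 5


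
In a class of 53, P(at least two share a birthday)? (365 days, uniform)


P(all different) = Π(365-i)/365 for i=0..52
= 0.018862
P(match) = 1 - 0.018862 = 0.981138

P ≈ 0.9811 ≈ 98.11%


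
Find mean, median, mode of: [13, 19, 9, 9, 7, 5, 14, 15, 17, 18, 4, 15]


Sorted: [4, 5, 7, 9, 9, 13, 14, 15, 15, 17, 18, 19]
Mean = 145/12
Median = 27/2
Freq: {13: 1, 19: 1, 9: 2, 7: 1, 5: 1, 14: 1, 15: 2, 17: 1, 18: 1, 4: 1}
Mode: [9, 15]

Mean=145/12, Median=27/2, Mode=[9, 15]


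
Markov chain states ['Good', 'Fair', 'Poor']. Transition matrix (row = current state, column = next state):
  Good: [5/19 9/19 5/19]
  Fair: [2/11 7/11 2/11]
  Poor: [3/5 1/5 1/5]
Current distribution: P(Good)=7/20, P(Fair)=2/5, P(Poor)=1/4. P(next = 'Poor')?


P(next=Poor) = Σᵢ P(now=i)×P(i→Poor)
= 7/20×5/19 + 2/5×2/11 + 1/4×1/5
= 7/76 + 4/55 + 1/20 = 449/2090

P = 449/2090 ≈ 0.2148


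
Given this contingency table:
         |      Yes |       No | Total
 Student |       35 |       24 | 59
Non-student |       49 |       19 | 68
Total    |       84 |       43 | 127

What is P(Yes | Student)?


P(Yes | Student) = 35/(35+24) = 35/59

P(Yes|Student) = 35/59 ≈ 59.32%


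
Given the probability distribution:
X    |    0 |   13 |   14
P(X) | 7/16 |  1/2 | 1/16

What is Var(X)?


E[X] = 59/8
E[X²] = 387/4
Var(X) = E[X²] - (E[X])² = 387/4 - 3481/64 = 2711/64

Var(X) = 2711/64 ≈ 42.3594


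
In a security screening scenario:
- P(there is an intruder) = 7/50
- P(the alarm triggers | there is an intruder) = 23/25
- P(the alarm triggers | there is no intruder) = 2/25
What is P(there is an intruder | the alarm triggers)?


Using Bayes' theorem:
P(A|B) = P(B|A)·P(A) / P(B)

P(the alarm triggers) = 23/25 × 7/50 + 2/25 × 43/50
= 161/1250 + 43/625 = 247/1250

P(there is an intruder|the alarm triggers) = (161/1250) / (247/1250) = 161/247

P(there is an intruder|the alarm triggers) = 161/247 ≈ 65.18%


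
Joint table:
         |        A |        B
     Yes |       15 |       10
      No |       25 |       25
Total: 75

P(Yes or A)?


P(Yes∨A) = P(Yes) + P(A) - P(Yes∧A)
= (25 + 40 - 15)/75 = 50/75 = 2/3

P = 2/3 ≈ 66.67%


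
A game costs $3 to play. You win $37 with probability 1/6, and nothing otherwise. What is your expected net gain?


E[gain] = (37-3)×1/6 + (-3)×5/6
= 17/3 - 5/2 = 19/6

Expected net gain = $19/6 ≈ $3.17


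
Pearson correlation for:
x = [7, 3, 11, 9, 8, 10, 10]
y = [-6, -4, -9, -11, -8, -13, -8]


n=7, Σx=58, Σy=-59, Σxy=-526, Σx²=524, Σy²=551
r = (7×(-526) - 58×(-59))/√((7×524 - 58²)(7×551 - (-59)²))
= -260/√(304×376) = -260/√114304 ≈ -260/338.0887 ≈ -0.7690

r ≈ -0.7690


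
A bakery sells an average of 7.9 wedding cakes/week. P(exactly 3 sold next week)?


Poisson(λ=7.9): P(X=3) = e^(-λ)×λ^k/k!
= e^(-7.9) × 7.9^3 / 3!
≈ 0.0003707435405 × 493.039 / 6 ≈ 0.030465

P(X=3) ≈ 0.030465 ≈ 3.05%


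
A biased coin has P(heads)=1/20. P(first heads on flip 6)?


Geometric: P(X=6) = (1-p)^(k-1)×p = (19/20)^5×1/20 = 2476099/64000000

P(X=6) = 2476099/64000000 ≈ 3.87%


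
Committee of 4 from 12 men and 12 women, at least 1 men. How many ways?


Count by #men:
  1M,3W: C(12,1)×C(12,3)=2640
  2M,2W: C(12,2)×C(12,2)=4356
  3M,1W: C(12,3)×C(12,1)=2640
  4M,0W: C(12,4)×C(12,0)=495
Total = 10131

10131


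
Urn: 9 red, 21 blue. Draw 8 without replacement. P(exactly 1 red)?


Hypergeometric: C(9,1)×C(21,7)/C(30,8)
= 9×116280/5852925 = 7752/43355

P(X=1) = 7752/43355 ≈ 17.88%


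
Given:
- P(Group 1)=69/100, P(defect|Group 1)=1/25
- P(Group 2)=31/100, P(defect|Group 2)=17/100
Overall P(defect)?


P(B) = Σ P(B|Aᵢ)×P(Aᵢ)
  1/25×69/100 = 69/2500
  17/100×31/100 = 527/10000
Sum = 803/10000

P(defect) = 803/10000 ≈ 8.03%


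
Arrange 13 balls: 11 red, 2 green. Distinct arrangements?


13!/(11!×2!) = 78

78


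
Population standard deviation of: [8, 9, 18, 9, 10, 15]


Mean = 69/6 = 23/2
  (8-23/2)²=49/4
  (9-23/2)²=25/4
  (18-23/2)²=169/4
  (9-23/2)²=25/4
  (10-23/2)²=9/4
  (15-23/2)²=49/4
Σ(x-μ)² = 163/2
σ² = (163/2)/6 = 163/12

σ = √(163/12) ≈ 3.6856


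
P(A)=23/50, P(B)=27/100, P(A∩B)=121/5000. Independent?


P(A)×P(B) = 621/5000
P(A∩B) = 121/5000
Not equal → NOT independent

No, not independent


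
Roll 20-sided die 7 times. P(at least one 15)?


P(no 15)^7 = (19/20)^7 = 893871739/1280000000
P(≥1) = 1 - 893871739/1280000000 = 386128261/1280000000

P = 386128261/1280000000 ≈ 30.17%


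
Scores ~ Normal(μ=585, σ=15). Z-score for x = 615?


z = (x - μ)/σ = (615 - 585)/15 = 2.0

z = 2.0


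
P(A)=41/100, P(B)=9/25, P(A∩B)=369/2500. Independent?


P(A)×P(B) = 369/2500
P(A∩B) = 369/2500
Equal ✓ → Independent

Yes, independent


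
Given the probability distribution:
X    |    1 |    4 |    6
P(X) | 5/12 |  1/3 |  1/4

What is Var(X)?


E[X] = 13/4
E[X²] = 59/4
Var(X) = E[X²] - (E[X])² = 59/4 - 169/16 = 67/16

Var(X) = 67/16 ≈ 4.1875


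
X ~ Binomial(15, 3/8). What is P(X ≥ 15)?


P(X ≥ 15) = Σ P(X=i) for i=15..15
P(X=15) = 14348907/35184372088832
Sum = 14348907/35184372088832

P(X ≥ 15) = 14348907/35184372088832 ≈ 0.00%


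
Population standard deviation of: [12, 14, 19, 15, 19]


Mean = 79/5
  (12-79/5)²=361/25
  (14-79/5)²=81/25
  (19-79/5)²=256/25
  (15-79/5)²=16/25
  (19-79/5)²=256/25
Σ(x-μ)² = 194/5
σ² = (194/5)/5 = 194/25

σ = √(194/25) ≈ 2.7857


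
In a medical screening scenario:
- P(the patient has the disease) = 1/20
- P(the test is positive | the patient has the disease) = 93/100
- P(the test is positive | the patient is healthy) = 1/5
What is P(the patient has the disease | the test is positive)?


Using Bayes' theorem:
P(A|B) = P(B|A)·P(A) / P(B)

P(the test is positive) = 93/100 × 1/20 + 1/5 × 19/20
= 93/2000 + 19/100 = 473/2000

P(the patient has the disease|the test is positive) = (93/2000) / (473/2000) = 93/473

P(the patient has the disease|the test is positive) = 93/473 ≈ 19.66%


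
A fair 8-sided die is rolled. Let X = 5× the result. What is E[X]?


E[die] = (1+8)/2 = 9/2
E[X] = 5 × 9/2 = 45/2

E[X] = 45/2


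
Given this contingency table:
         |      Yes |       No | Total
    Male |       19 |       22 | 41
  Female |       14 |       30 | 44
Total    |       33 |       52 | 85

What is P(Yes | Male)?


P(Yes | Male) = 19/(19+22) = 19/41

P(Yes|Male) = 19/41 ≈ 46.34%


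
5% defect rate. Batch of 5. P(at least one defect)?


P(all good) = (19/20)^5 = 2476099/3200000
P(≥1 defect) = 723901/3200000

P = 723901/3200000 ≈ 22.62%


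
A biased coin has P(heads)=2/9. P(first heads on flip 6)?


Geometric: P(X=6) = (1-p)^(k-1)×p = (7/9)^5×2/9 = 33614/531441

P(X=6) = 33614/531441 ≈ 6.33%


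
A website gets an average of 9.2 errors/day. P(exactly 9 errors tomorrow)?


Poisson(λ=9.2): P(X=9) = e^(-λ)×λ^k/k!
= e^(-9.2) × 9.2^9 / 9!
≈ 0.0001010394018 × 472161363.287 / 362880 ≈ 0.131467

P(X=9) ≈ 0.131467 ≈ 13.15%


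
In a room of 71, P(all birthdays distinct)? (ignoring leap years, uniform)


P(all different) = Π(365-i)/365 for i=0..70
= (365/365)×(364/365)×...×(295/365)
= 0.000679

P ≈ 0.0007 ≈ 0.07%


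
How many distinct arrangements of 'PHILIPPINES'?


Letters: 11, freq: {'P': 3, 'H': 1, 'I': 3, 'L': 1, 'N': 1, 'E': 1, 'S': 1}
11!/(3!×1!×3!×1!×1!×1!×1!) = 39916800/36 = 1108800

1108800


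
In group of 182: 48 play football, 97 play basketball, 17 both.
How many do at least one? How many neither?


|A∪B| = 48+97-17 = 128
Neither = 182-128 = 54

At least one: 128; Neither: 54


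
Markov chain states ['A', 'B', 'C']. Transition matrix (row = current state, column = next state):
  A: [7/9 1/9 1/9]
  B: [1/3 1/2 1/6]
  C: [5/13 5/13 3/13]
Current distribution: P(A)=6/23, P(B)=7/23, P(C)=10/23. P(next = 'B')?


P(next=B) = Σᵢ P(now=i)×P(i→B)
= 6/23×1/9 + 7/23×1/2 + 10/23×5/13
= 2/69 + 7/46 + 50/299 = 625/1794

P = 625/1794 ≈ 0.3484


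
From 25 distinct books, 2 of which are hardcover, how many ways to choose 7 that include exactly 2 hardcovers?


Choose 2 of the 2 hardcovers and 5 of the other 23 books:
C(2,2)×C(23,5) = 1×33649 = 33649

33649


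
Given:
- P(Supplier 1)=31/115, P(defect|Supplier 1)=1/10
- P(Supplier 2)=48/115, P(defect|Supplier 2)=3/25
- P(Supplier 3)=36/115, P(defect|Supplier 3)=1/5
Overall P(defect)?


P(B) = Σ P(B|Aᵢ)×P(Aᵢ)
  1/10×31/115 = 31/1150
  3/25×48/115 = 144/2875
  1/5×36/115 = 36/575
Sum = 803/5750

P(defect) = 803/5750 ≈ 13.97%


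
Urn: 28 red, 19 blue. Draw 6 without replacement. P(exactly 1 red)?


Hypergeometric: C(28,1)×C(19,5)/C(47,6)
= 28×11628/10737573 = 15504/511313

P(X=1) = 15504/511313 ≈ 3.03%


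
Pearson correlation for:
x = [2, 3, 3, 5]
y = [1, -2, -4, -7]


n=4, Σx=13, Σy=-12, Σxy=-51, Σx²=47, Σy²=70
r = (4×(-51) - 13×(-12))/√((4×47 - 13²)(4×70 - (-12)²))
= -48/√(19×136) = -48/√2584 ≈ -48/50.8331 ≈ -0.9443

r ≈ -0.9443


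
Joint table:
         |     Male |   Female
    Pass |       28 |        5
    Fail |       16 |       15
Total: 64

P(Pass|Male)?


P(Pass|Male) = 28/(28+16) = 28/44 = 7/11

P = 7/11 ≈ 63.64%


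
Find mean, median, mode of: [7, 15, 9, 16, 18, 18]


Sorted: [7, 9, 15, 16, 18, 18]
Mean = 83/6
Median = 31/2
Freq: {7: 1, 15: 1, 9: 1, 16: 1, 18: 2}
Mode: [18]

Mean=83/6, Median=31/2, Mode=18


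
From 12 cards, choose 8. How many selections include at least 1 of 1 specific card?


Complement: C(12,8) - C(11,8) = 495 - 165 = 330

330


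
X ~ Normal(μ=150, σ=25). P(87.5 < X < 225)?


z₁=(87.5-150)/25=-2.5, z₂=(225-150)/25=3.0
P = Φ(3.0) - Φ(-2.5) = 0.998650 - 0.006210 = 0.992440 ≈ 0.9924

P(87.5 < X < 225) ≈ 0.9924


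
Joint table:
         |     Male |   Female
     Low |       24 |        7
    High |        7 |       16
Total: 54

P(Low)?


P(Low) = (24+7)/54 = 31/54

P(Low) = 31/54 ≈ 57.41%


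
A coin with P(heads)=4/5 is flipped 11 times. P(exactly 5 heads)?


Binomial: P(X=5) = C(11,5)×p^5×(1-p)^6
= 462 × 1024/3125 × 1/15625 = 473088/48828125

P(X=5) = 473088/48828125 ≈ 0.97%


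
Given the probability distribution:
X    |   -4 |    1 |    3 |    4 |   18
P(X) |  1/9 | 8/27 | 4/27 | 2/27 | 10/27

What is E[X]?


E[X] = Σ x·P(X=x)
= (-4)×(1/9) + (1)×(8/27) + (3)×(4/27) + (4)×(2/27) + (18)×(10/27)
= 196/27

E[X] = 196/27


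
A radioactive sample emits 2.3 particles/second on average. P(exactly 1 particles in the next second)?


Poisson(λ=2.3): P(X=1) = e^(-λ)×λ^k/k!
= e^(-2.3) × 2.3^1 / 1!
≈ 0.1002588437 × 2.3 / 1 ≈ 0.230595

P(X=1) ≈ 0.230595 ≈ 23.06%


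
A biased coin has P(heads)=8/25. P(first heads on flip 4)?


Geometric: P(X=4) = (1-p)^(k-1)×p = (17/25)^3×8/25 = 39304/390625

P(X=4) = 39304/390625 ≈ 10.06%


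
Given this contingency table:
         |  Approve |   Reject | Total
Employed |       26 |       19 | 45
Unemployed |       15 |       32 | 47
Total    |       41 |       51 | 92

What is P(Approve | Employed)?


P(Approve | Employed) = 26/(26+19) = 26/45

P(Approve|Employed) = 26/45 ≈ 57.78%


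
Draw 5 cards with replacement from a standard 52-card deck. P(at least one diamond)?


P(not a diamond) = 39/52 = 3/4
P(none in 5 draws) = (3/4)^5 = 243/1024
P(≥1 diamond) = 1 - 243/1024 = 781/1024

P = 781/1024 ≈ 76.27%


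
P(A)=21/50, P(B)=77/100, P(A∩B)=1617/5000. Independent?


P(A)×P(B) = 1617/5000
P(A∩B) = 1617/5000
Equal ✓ → Independent

Yes, independent


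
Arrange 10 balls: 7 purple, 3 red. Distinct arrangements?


10!/(7!×3!) = 120

120


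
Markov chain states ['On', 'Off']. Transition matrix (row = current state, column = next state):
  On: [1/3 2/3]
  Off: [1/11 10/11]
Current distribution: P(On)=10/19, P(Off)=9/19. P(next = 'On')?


P(next=On) = Σᵢ P(now=i)×P(i→On)
= 10/19×1/3 + 9/19×1/11
= 10/57 + 9/209 = 137/627

P = 137/627 ≈ 0.2185


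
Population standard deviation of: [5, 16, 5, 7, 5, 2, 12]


Mean = 52/7
  (5-52/7)²=289/49
  (16-52/7)²=3600/49
  (5-52/7)²=289/49
  (7-52/7)²=9/49
  (5-52/7)²=289/49
  (2-52/7)²=1444/49
  (12-52/7)²=1024/49
Σ(x-μ)² = 992/7
σ² = (992/7)/7 = 992/49

σ = √(992/49) ≈ 4.4994


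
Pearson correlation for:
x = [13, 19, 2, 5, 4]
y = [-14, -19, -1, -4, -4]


n=5, Σx=43, Σy=-42, Σxy=-581, Σx²=575, Σy²=590
r = (5×(-581) - 43×(-42))/√((5×575 - 43²)(5×590 - (-42)²))
= -1099/√(1026×1186) = -1099/√1216836 ≈ -1099/1103.1029 ≈ -0.9963

r ≈ -0.9963


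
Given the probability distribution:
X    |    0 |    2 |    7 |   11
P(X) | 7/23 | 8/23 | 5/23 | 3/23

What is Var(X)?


E[X] = 84/23
E[X²] = 640/23
Var(X) = E[X²] - (E[X])² = 640/23 - 7056/529 = 7664/529

Var(X) = 7664/529 ≈ 14.4877


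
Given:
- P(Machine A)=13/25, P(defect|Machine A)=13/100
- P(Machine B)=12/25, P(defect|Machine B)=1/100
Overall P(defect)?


P(B) = Σ P(B|Aᵢ)×P(Aᵢ)
  13/100×13/25 = 169/2500
  1/100×12/25 = 3/625
Sum = 181/2500

P(defect) = 181/2500 ≈ 7.24%


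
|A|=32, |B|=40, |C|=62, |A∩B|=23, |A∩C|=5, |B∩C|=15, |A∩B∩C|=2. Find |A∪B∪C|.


|A∪B∪C| = 32+40+62-23-5-15+2 = 93

|A∪B∪C| = 93


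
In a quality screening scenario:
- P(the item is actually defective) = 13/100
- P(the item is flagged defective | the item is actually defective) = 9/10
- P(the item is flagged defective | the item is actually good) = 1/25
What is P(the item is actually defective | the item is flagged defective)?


Using Bayes' theorem:
P(A|B) = P(B|A)·P(A) / P(B)

P(the item is flagged defective) = 9/10 × 13/100 + 1/25 × 87/100
= 117/1000 + 87/2500 = 759/5000

P(the item is actually defective|the item is flagged defective) = (117/1000) / (759/5000) = 195/253

P(the item is actually defective|the item is flagged defective) = 195/253 ≈ 77.08%


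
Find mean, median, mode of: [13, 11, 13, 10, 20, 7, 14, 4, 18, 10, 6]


Sorted: [4, 6, 7, 10, 10, 11, 13, 13, 14, 18, 20]
Mean = 126/11
Median = 11
Freq: {13: 2, 11: 1, 10: 2, 20: 1, 7: 1, 14: 1, 4: 1, 18: 1, 6: 1}
Mode: [10, 13]

Mean=126/11, Median=11, Mode=[10, 13]


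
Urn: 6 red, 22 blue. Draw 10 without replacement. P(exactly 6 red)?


Hypergeometric: C(6,6)×C(22,4)/C(28,10)
= 1×7315/13123110 = 1/1794

P(X=6) = 1/1794 ≈ 0.06%


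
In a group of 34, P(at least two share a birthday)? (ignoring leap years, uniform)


P(all different) = Π(365-i)/365 for i=0..33
= 0.204683
P(match) = 1 - 0.204683 = 0.795317

P ≈ 0.7953 ≈ 79.53%


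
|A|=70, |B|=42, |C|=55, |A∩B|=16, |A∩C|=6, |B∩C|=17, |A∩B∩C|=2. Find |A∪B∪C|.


|A∪B∪C| = 70+42+55-16-6-17+2 = 130

|A∪B∪C| = 130


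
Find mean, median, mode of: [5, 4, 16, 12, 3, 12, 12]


Sorted: [3, 4, 5, 12, 12, 12, 16]
Mean = 64/7
Median = 12
Freq: {5: 1, 4: 1, 16: 1, 12: 3, 3: 1}
Mode: [12]

Mean=64/7, Median=12, Mode=12


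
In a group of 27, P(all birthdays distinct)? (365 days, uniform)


P(all different) = Π(365-i)/365 for i=0..26
= (365/365)×(364/365)×...×(339/365)
= 0.373141

P ≈ 0.3731 ≈ 37.31%


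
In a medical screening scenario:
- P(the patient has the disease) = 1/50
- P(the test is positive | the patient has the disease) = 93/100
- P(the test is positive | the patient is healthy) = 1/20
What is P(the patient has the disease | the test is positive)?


Using Bayes' theorem:
P(A|B) = P(B|A)·P(A) / P(B)

P(the test is positive) = 93/100 × 1/50 + 1/20 × 49/50
= 93/5000 + 49/1000 = 169/2500

P(the patient has the disease|the test is positive) = (93/5000) / (169/2500) = 93/338

P(the patient has the disease|the test is positive) = 93/338 ≈ 27.51%


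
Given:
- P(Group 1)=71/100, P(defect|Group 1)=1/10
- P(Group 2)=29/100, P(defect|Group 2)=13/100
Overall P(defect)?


P(B) = Σ P(B|Aᵢ)×P(Aᵢ)
  1/10×71/100 = 71/1000
  13/100×29/100 = 377/10000
Sum = 1087/10000

P(defect) = 1087/10000 ≈ 10.87%


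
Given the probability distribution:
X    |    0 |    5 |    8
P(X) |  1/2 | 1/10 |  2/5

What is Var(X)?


E[X] = 37/10
E[X²] = 281/10
Var(X) = E[X²] - (E[X])² = 281/10 - 1369/100 = 1441/100

Var(X) = 1441/100 ≈ 14.4100


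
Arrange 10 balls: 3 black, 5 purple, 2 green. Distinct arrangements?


10!/(3!×5!×2!) = 2520

2520


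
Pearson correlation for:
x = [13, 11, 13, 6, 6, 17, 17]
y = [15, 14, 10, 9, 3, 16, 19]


n=7, Σx=83, Σy=86, Σxy=1146, Σx²=1109, Σy²=1228
r = (7×1146 - 83×86)/√((7×1109 - 83²)(7×1228 - 86²))
= 884/√(874×1200) = 884/√1048800 ≈ 884/1024.1094 ≈ 0.8632

r ≈ 0.8632


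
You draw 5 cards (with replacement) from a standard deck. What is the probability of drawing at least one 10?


P(not a 10) = 48/52 = 12/13
P(none in 5 draws) = (12/13)^5 = 248832/371293
P(≥1 10) = 1 - 248832/371293 = 122461/371293

P = 122461/371293 ≈ 32.98%


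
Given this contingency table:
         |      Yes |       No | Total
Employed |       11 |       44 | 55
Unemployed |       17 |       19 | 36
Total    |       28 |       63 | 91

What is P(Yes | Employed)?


P(Yes | Employed) = 11/(11+44) = 11/55 = 1/5

P(Yes|Employed) = 1/5 ≈ 20.00%


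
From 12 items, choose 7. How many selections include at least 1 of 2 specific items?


Complement: C(12,7) - C(10,7) = 792 - 120 = 672

672


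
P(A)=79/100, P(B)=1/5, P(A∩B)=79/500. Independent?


P(A)×P(B) = 79/500
P(A∩B) = 79/500
Equal ✓ → Independent

Yes, independent


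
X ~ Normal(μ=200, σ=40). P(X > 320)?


z = (320-200)/40 = 3.0
P(X > 320) = 1 - P(Z ≤ 3.0) = 1 - 0.9987 = 0.0013

P(X > 320) ≈ 0.0013


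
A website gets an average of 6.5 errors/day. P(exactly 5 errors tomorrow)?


Poisson(λ=6.5): P(X=5) = e^(-λ)×λ^k/k!
= e^(-6.5) × 6.5^5 / 5!
≈ 0.001503439193 × 11602.90625 / 120 ≈ 0.145369

P(X=5) ≈ 0.145369 ≈ 14.54%


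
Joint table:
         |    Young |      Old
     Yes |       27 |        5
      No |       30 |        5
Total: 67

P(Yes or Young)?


P(Yes∨Young) = P(Yes) + P(Young) - P(Yes∧Young)
= (32 + 57 - 27)/67 = 62/67

P = 62/67 ≈ 92.54%


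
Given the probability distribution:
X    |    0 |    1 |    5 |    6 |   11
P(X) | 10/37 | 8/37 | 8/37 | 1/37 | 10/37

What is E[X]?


E[X] = Σ x·P(X=x)
= (0)×(10/37) + (1)×(8/37) + (5)×(8/37) + (6)×(1/37) + (11)×(10/37)
= 164/37

E[X] = 164/37


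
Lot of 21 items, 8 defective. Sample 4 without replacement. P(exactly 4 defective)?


Hypergeometric: C(8,4)×C(13,0)/C(21,4)
= 70×1/5985 = 2/171

P(X=4) = 2/171 ≈ 1.17%


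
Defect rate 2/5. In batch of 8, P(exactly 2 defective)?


Binomial: P(X=2) = C(8,2)×p^2×(1-p)^6
= 28 × 4/25 × 729/15625 = 81648/390625

P(X=2) = 81648/390625 ≈ 20.90%


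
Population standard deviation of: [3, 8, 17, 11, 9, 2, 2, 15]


Mean = 67/8
  (3-67/8)²=1849/64
  (8-67/8)²=9/64
  (17-67/8)²=4761/64
  (11-67/8)²=441/64
  (9-67/8)²=25/64
  (2-67/8)²=2601/64
  (2-67/8)²=2601/64
  (15-67/8)²=2809/64
Σ(x-μ)² = 1887/8
σ² = (1887/8)/8 = 1887/64

σ = √(1887/64) ≈ 5.4300


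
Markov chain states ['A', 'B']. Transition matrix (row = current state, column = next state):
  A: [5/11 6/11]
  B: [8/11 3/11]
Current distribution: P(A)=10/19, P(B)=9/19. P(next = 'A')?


P(next=A) = Σᵢ P(now=i)×P(i→A)
= 10/19×5/11 + 9/19×8/11
= 50/209 + 72/209 = 122/209

P = 122/209 ≈ 0.5837


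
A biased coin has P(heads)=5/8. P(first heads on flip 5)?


Geometric: P(X=5) = (1-p)^(k-1)×p = (3/8)^4×5/8 = 405/32768

P(X=5) = 405/32768 ≈ 1.24%


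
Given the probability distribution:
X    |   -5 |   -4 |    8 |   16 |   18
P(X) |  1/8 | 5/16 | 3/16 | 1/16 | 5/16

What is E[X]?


E[X] = Σ x·P(X=x)
= (-5)×(1/8) + (-4)×(5/16) + (8)×(3/16) + (16)×(1/16) + (18)×(5/16)
= 25/4

E[X] = 25/4


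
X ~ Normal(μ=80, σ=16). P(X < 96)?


z = (96-80)/16 = 1.0
P(Z < 1.0) = 0.8413

P(X < 96) ≈ 0.8413


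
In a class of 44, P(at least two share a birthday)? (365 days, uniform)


P(all different) = Π(365-i)/365 for i=0..43
= 0.067115
P(match) = 1 - 0.067115 = 0.932885

P ≈ 0.9329 ≈ 93.29%


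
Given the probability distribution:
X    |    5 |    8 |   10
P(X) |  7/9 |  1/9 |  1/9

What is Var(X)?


E[X] = 53/9
E[X²] = 113/3
Var(X) = E[X²] - (E[X])² = 113/3 - 2809/81 = 242/81

Var(X) = 242/81 ≈ 2.9877


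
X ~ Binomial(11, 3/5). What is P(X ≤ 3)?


P(X ≤ 3) = Σ P(X=i) for i=0..3
P(X=0) = 2048/48828125
P(X=1) = 33792/48828125
P(X=2) = 50688/9765625
P(X=3) = 228096/9765625
Sum = 285952/9765625

P(X ≤ 3) = 285952/9765625 ≈ 2.93%


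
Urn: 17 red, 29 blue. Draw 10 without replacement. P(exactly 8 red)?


Hypergeometric: C(17,8)×C(29,2)/C(46,10)
= 24310×406/4076350421 = 69020/28505947

P(X=8) = 69020/28505947 ≈ 0.24%


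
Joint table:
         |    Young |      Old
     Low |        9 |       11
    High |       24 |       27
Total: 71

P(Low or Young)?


P(Low∨Young) = P(Low) + P(Young) - P(Low∧Young)
= (20 + 33 - 9)/71 = 44/71

P = 44/71 ≈ 61.97%


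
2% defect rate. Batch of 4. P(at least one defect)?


P(all good) = (49/50)^4 = 5764801/6250000
P(≥1 defect) = 485199/6250000

P = 485199/6250000 ≈ 7.76%


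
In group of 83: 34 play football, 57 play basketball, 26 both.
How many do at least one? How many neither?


|A∪B| = 34+57-26 = 65
Neither = 83-65 = 18

At least one: 65; Neither: 18


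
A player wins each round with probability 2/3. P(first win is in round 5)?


Geometric: P(X=5) = (1-p)^(k-1)×p = (1/3)^4×2/3 = 2/243

P(X=5) = 2/243 ≈ 0.82%


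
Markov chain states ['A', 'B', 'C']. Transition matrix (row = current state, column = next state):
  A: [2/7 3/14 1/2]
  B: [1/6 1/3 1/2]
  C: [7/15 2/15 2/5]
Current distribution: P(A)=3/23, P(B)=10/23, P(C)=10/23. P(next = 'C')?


P(next=C) = Σᵢ P(now=i)×P(i→C)
= 3/23×1/2 + 10/23×1/2 + 10/23×2/5
= 3/46 + 5/23 + 4/23 = 21/46

P = 21/46 ≈ 0.4565


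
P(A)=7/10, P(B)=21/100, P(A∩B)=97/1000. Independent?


P(A)×P(B) = 147/1000
P(A∩B) = 97/1000
Not equal → NOT independent

No, not independent


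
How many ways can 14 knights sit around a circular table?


Circular arrangements of 14 distinct objects: fix one position to break rotational symmetry.
(n-1)! = 13! = 6227020800

6227020800


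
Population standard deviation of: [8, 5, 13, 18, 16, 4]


Mean = 64/6 = 32/3
  (8-32/3)²=64/9
  (5-32/3)²=289/9
  (13-32/3)²=49/9
  (18-32/3)²=484/9
  (16-32/3)²=256/9
  (4-32/3)²=400/9
Σ(x-μ)² = 514/3
σ² = (514/3)/6 = 257/9

σ = √(257/9) ≈ 5.3437


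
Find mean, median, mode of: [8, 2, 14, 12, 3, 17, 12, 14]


Sorted: [2, 3, 8, 12, 12, 14, 14, 17]
Mean = 82/8 = 41/4
Median = 12
Freq: {8: 1, 2: 1, 14: 2, 12: 2, 3: 1, 17: 1}
Mode: [12, 14]

Mean=41/4, Median=12, Mode=[12, 14]


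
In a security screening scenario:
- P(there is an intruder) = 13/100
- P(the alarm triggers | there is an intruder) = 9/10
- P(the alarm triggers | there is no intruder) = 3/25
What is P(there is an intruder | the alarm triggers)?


Using Bayes' theorem:
P(A|B) = P(B|A)·P(A) / P(B)

P(the alarm triggers) = 9/10 × 13/100 + 3/25 × 87/100
= 117/1000 + 261/2500 = 1107/5000

P(there is an intruder|the alarm triggers) = (117/1000) / (1107/5000) = 65/123

P(there is an intruder|the alarm triggers) = 65/123 ≈ 52.85%


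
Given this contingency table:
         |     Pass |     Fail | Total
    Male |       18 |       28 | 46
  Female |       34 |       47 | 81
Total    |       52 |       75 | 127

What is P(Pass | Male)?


P(Pass | Male) = 18/(18+28) = 18/46 = 9/23

P(Pass|Male) = 9/23 ≈ 39.13%


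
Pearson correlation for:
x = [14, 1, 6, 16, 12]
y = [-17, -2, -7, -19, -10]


n=5, Σx=49, Σy=-55, Σxy=-706, Σx²=633, Σy²=803
r = (5×(-706) - 49×(-55))/√((5×633 - 49²)(5×803 - (-55)²))
= -835/√(764×990) = -835/√756360 ≈ -835/869.6896 ≈ -0.9601

r ≈ -0.9601


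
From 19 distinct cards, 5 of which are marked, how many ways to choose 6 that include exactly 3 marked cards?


Choose 3 of the 5 marked cards and 3 of the other 14 cards:
C(5,3)×C(14,3) = 10×364 = 3640

3640


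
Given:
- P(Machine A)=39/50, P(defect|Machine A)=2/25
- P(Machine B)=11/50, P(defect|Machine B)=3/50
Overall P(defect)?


P(B) = Σ P(B|Aᵢ)×P(Aᵢ)
  2/25×39/50 = 39/625
  3/50×11/50 = 33/2500
Sum = 189/2500

P(defect) = 189/2500 ≈ 7.56%


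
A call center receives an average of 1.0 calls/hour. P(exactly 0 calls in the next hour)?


Poisson(λ=1.0): P(X=0) = e^(-λ)×λ^k/k!
= e^(-1.0) × 1.0^0 / 0!
≈ 0.3678794412 × 1 / 1 ≈ 0.367879

P(X=0) ≈ 0.367879 ≈ 36.79%


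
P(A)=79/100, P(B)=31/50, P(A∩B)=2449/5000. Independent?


P(A)×P(B) = 2449/5000
P(A∩B) = 2449/5000
Equal ✓ → Independent

Yes, independent


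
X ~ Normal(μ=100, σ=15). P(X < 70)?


z = (70-100)/15 = -2.0
P(Z < -2.0) = 0.0228

P(X < 70) ≈ 0.0228


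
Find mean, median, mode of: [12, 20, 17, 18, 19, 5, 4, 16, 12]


Sorted: [4, 5, 12, 12, 16, 17, 18, 19, 20]
Mean = 123/9 = 41/3
Median = 16
Freq: {12: 2, 20: 1, 17: 1, 18: 1, 19: 1, 5: 1, 4: 1, 16: 1}
Mode: [12]

Mean=41/3, Median=16, Mode=12


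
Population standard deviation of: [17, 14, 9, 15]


Mean = 55/4
  (17-55/4)²=169/16
  (14-55/4)²=1/16
  (9-55/4)²=361/16
  (15-55/4)²=25/16
Σ(x-μ)² = 139/4
σ² = (139/4)/4 = 139/16

σ = √(139/16) ≈ 2.9475


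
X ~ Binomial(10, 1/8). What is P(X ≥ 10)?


P(X ≥ 10) = Σ P(X=i) for i=10..10
P(X=10) = 1/1073741824
Sum = 1/1073741824

P(X ≥ 10) = 1/1073741824 ≈ 0.00%


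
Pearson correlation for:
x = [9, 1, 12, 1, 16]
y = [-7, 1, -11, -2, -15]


n=5, Σx=39, Σy=-34, Σxy=-436, Σx²=483, Σy²=400
r = (5×(-436) - 39×(-34))/√((5×483 - 39²)(5×400 - (-34)²))
= -854/√(894×844) = -854/√754536 ≈ -854/868.6403 ≈ -0.9831

r ≈ -0.9831


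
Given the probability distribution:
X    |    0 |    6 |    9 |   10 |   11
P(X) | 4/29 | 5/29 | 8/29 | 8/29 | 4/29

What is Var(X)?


E[X] = 226/29
E[X²] = 2112/29
Var(X) = E[X²] - (E[X])² = 2112/29 - 51076/841 = 10172/841

Var(X) = 10172/841 ≈ 12.0951


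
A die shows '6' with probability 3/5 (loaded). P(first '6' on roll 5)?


Geometric: P(X=5) = (1-p)^(k-1)×p = (2/5)^4×3/5 = 48/3125

P(X=5) = 48/3125 ≈ 1.54%


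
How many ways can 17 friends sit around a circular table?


Circular arrangements of 17 distinct objects: fix one position to break rotational symmetry.
(n-1)! = 16! = 20922789888000

20922789888000


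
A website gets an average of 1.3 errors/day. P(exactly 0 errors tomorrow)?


Poisson(λ=1.3): P(X=0) = e^(-λ)×λ^k/k!
= e^(-1.3) × 1.3^0 / 0!
≈ 0.272531793 × 1 / 1 ≈ 0.272532

P(X=0) ≈ 0.272532 ≈ 27.25%


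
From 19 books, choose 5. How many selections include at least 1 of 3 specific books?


Complement: C(19,5) - C(16,5) = 11628 - 4368 = 7260

7260


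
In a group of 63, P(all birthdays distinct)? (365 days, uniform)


P(all different) = Π(365-i)/365 for i=0..62
= (365/365)×(364/365)×...×(303/365)
= 0.003396

P ≈ 0.0034 ≈ 0.34%


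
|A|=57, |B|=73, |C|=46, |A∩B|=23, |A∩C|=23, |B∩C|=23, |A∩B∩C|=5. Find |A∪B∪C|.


|A∪B∪C| = 57+73+46-23-23-23+5 = 112

|A∪B∪C| = 112


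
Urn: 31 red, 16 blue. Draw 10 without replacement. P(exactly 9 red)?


Hypergeometric: C(31,9)×C(16,1)/C(47,10)
= 20160075×16/5178066751 = 1078800/17317949

P(X=9) = 1078800/17317949 ≈ 6.23%


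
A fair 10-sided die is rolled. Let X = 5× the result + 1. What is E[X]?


E[die] = (1+10)/2 = 11/2
E[X] = 5×11/2 + 1 = 57/2

E[X] = 57/2


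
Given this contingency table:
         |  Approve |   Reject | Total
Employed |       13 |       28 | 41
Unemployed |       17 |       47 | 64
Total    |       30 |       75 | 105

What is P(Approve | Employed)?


P(Approve | Employed) = 13/(13+28) = 13/41

P(Approve|Employed) = 13/41 ≈ 31.71%


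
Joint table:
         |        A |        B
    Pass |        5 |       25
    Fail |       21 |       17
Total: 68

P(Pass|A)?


P(Pass|A) = 5/(5+21) = 5/26

P = 5/26 ≈ 19.23%


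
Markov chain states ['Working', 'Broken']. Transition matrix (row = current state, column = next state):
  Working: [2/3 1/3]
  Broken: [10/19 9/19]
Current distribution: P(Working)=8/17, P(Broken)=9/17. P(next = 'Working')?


P(next=Working) = Σᵢ P(now=i)×P(i→Working)
= 8/17×2/3 + 9/17×10/19
= 16/51 + 90/323 = 574/969

P = 574/969 ≈ 0.5924


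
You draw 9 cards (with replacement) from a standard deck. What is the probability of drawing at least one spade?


P(not a spade) = 39/52 = 3/4
P(none in 9 draws) = (3/4)^9 = 19683/262144
P(≥1 spade) = 1 - 19683/262144 = 242461/262144

P = 242461/262144 ≈ 92.49%


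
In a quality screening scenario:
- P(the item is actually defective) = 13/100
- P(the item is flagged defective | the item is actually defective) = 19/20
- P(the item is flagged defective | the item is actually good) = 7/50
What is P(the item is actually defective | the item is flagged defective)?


Using Bayes' theorem:
P(A|B) = P(B|A)·P(A) / P(B)

P(the item is flagged defective) = 19/20 × 13/100 + 7/50 × 87/100
= 247/2000 + 609/5000 = 2453/10000

P(the item is actually defective|the item is flagged defective) = (247/2000) / (2453/10000) = 1235/2453

P(the item is actually defective|the item is flagged defective) = 1235/2453 ≈ 50.35%


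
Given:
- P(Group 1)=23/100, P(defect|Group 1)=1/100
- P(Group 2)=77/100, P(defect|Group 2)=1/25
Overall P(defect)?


P(B) = Σ P(B|Aᵢ)×P(Aᵢ)
  1/100×23/100 = 23/10000
  1/25×77/100 = 77/2500
Sum = 331/10000

P(defect) = 331/10000 ≈ 3.31%


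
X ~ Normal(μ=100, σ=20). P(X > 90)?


z = (90-100)/20 = -0.5
P(X > 90) = 1 - P(Z ≤ -0.5) = 1 - 0.3085 = 0.6915

P(X > 90) ≈ 0.6915


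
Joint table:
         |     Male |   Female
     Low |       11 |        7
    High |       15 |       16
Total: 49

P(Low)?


P(Low) = (11+7)/49 = 18/49

P(Low) = 18/49 ≈ 36.73%


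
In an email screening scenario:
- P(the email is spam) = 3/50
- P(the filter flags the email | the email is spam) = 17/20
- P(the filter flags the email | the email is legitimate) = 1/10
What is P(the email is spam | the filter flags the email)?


Using Bayes' theorem:
P(A|B) = P(B|A)·P(A) / P(B)

P(the filter flags the email) = 17/20 × 3/50 + 1/10 × 47/50
= 51/1000 + 47/500 = 29/200

P(the email is spam|the filter flags the email) = (51/1000) / (29/200) = 51/145

P(the email is spam|the filter flags the email) = 51/145 ≈ 35.17%


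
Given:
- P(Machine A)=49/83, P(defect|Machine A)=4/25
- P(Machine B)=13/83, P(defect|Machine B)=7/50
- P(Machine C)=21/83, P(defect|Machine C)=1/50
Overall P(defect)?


P(B) = Σ P(B|Aᵢ)×P(Aᵢ)
  4/25×49/83 = 196/2075
  7/50×13/83 = 91/4150
  1/50×21/83 = 21/4150
Sum = 252/2075

P(defect) = 252/2075 ≈ 12.14%


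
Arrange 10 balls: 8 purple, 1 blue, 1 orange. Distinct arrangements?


10!/(8!×1!×1!) = 90

90


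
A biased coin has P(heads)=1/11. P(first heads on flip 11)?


Geometric: P(X=11) = (1-p)^(k-1)×p = (10/11)^10×1/11 = 10000000000/285311670611

P(X=11) = 10000000000/285311670611 ≈ 3.50%


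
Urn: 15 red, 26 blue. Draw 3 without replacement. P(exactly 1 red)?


Hypergeometric: C(15,1)×C(26,2)/C(41,3)
= 15×325/10660 = 75/164

P(X=1) = 75/164 ≈ 45.73%


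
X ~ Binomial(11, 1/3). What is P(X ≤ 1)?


P(X ≤ 1) = Σ P(X=i) for i=0..1
P(X=0) = 2048/177147
P(X=1) = 11264/177147
Sum = 13312/177147

P(X ≤ 1) = 13312/177147 ≈ 7.51%


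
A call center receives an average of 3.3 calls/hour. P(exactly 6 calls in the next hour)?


Poisson(λ=3.3): P(X=6) = e^(-λ)×λ^k/k!
= e^(-3.3) × 3.3^6 / 6!
≈ 0.0368831674 × 1291.467969 / 720 ≈ 0.066158

P(X=6) ≈ 0.066158 ≈ 6.62%


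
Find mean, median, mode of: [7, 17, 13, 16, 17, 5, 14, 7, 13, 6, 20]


Sorted: [5, 6, 7, 7, 13, 13, 14, 16, 17, 17, 20]
Mean = 135/11
Median = 13
Freq: {7: 2, 17: 2, 13: 2, 16: 1, 5: 1, 14: 1, 6: 1, 20: 1}
Mode: [7, 13, 17]

Mean=135/11, Median=13, Mode=[7, 13, 17]


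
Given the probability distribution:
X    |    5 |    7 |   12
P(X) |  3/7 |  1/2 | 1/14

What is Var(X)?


E[X] = 13/2
E[X²] = 91/2
Var(X) = E[X²] - (E[X])² = 91/2 - 169/4 = 13/4

Var(X) = 13/4 ≈ 3.2500


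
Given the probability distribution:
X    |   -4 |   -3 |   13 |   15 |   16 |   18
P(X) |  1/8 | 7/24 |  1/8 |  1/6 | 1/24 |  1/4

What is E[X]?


E[X] = Σ x·P(X=x)
= (-4)×(1/8) + (-3)×(7/24) + (13)×(1/8) + (15)×(1/6) + (16)×(1/24) + (18)×(1/4)
= 95/12

E[X] = 95/12


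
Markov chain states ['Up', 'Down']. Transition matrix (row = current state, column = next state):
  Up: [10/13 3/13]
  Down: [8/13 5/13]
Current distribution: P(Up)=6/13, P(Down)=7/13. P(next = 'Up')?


P(next=Up) = Σᵢ P(now=i)×P(i→Up)
= 6/13×10/13 + 7/13×8/13
= 60/169 + 56/169 = 116/169

P = 116/169 ≈ 0.6864


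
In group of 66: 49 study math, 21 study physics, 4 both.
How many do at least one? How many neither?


|A∪B| = 49+21-4 = 66
Neither = 66-66 = 0

At least one: 66; Neither: 0


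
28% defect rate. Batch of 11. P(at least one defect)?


P(all good) = (18/25)^11 = 64268410079232/2384185791015625
P(≥1 defect) = 2319917380936393/2384185791015625

P = 2319917380936393/2384185791015625 ≈ 97.30%


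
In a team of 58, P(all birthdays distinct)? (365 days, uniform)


P(all different) = Π(365-i)/365 for i=0..57
= (365/365)×(364/365)×...×(308/365)
= 0.008335

P ≈ 0.0083 ≈ 0.83%


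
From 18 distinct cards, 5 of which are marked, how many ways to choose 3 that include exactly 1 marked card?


Choose 1 of the 5 marked cards and 2 of the other 13 cards:
C(5,1)×C(13,2) = 5×78 = 390

390


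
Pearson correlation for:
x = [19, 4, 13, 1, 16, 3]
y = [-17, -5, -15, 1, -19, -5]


n=6, Σx=56, Σy=-60, Σxy=-856, Σx²=812, Σy²=926
r = (6×(-856) - 56×(-60))/√((6×812 - 56²)(6×926 - (-60)²))
= -1776/√(1736×1956) = -1776/√3395616 ≈ -1776/1842.7197 ≈ -0.9638

r ≈ -0.9638


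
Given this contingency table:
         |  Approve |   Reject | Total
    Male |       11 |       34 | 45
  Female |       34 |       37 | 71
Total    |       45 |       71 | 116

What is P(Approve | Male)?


P(Approve | Male) = 11/(11+34) = 11/45

P(Approve|Male) = 11/45 ≈ 24.44%


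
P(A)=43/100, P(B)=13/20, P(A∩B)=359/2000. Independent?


P(A)×P(B) = 559/2000
P(A∩B) = 359/2000
Not equal → NOT independent

No, not independent


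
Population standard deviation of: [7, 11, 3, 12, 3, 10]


Mean = 46/6 = 23/3
  (7-23/3)²=4/9
  (11-23/3)²=100/9
  (3-23/3)²=196/9
  (12-23/3)²=169/9
  (3-23/3)²=196/9
  (10-23/3)²=49/9
Σ(x-μ)² = 238/3
σ² = (238/3)/6 = 119/9

σ = √(119/9) ≈ 3.6362


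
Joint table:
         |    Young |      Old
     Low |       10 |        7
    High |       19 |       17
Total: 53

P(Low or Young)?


P(Low∨Young) = P(Low) + P(Young) - P(Low∧Young)
= (17 + 29 - 10)/53 = 36/53

P = 36/53 ≈ 67.92%


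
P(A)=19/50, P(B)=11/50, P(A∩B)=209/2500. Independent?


P(A)×P(B) = 209/2500
P(A∩B) = 209/2500
Equal ✓ → Independent

Yes, independent


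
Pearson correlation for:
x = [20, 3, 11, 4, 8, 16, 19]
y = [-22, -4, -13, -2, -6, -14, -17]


n=7, Σx=81, Σy=-78, Σxy=-1198, Σx²=1227, Σy²=1194
r = (7×(-1198) - 81×(-78))/√((7×1227 - 81²)(7×1194 - (-78)²))
= -2068/√(2028×2274) = -2068/√4611672 ≈ -2068/2147.4804 ≈ -0.9630

r ≈ -0.9630


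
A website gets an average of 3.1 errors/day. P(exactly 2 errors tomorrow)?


Poisson(λ=3.1): P(X=2) = e^(-λ)×λ^k/k!
= e^(-3.1) × 3.1^2 / 2!
≈ 0.04504920239 × 9.61 / 2 ≈ 0.216461

P(X=2) ≈ 0.216461 ≈ 21.65%


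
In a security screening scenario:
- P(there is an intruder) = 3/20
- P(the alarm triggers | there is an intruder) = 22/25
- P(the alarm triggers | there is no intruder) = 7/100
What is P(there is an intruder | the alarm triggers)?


Using Bayes' theorem:
P(A|B) = P(B|A)·P(A) / P(B)

P(the alarm triggers) = 22/25 × 3/20 + 7/100 × 17/20
= 33/250 + 119/2000 = 383/2000

P(there is an intruder|the alarm triggers) = (33/250) / (383/2000) = 264/383

P(there is an intruder|the alarm triggers) = 264/383 ≈ 68.93%


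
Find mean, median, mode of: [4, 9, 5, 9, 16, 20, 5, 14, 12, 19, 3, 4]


Sorted: [3, 4, 4, 5, 5, 9, 9, 12, 14, 16, 19, 20]
Mean = 120/12 = 10
Median = 9
Freq: {4: 2, 9: 2, 5: 2, 16: 1, 20: 1, 14: 1, 12: 1, 19: 1, 3: 1}
Mode: [4, 5, 9]

Mean=10, Median=9, Mode=[4, 5, 9]
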